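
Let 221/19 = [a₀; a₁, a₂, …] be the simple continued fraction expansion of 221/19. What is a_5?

221 ÷ 19 → quotient 11, remainder 12
19 ÷ 12 → quotient 1, remainder 7
12 ÷ 7 → quotient 1, remainder 5
7 ÷ 5 → quotient 1, remainder 2
5 ÷ 2 → quotient 2, remainder 1
2 ÷ 1 → quotient 2, remainder 0

2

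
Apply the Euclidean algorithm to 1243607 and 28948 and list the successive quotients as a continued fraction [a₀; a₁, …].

Run the Euclidean algorithm, recording each quotient:
⌊1243607/28948⌋ = 42, remainder 27791
⌊28948/27791⌋ = 1, remainder 1157
⌊27791/1157⌋ = 24, remainder 23
⌊1157/23⌋ = 50, remainder 7
⌊23/7⌋ = 3, remainder 2
⌊7/2⌋ = 3, remainder 1
⌊2/1⌋ = 2, remainder 0

[42; 1, 24, 50, 3, 3, 2]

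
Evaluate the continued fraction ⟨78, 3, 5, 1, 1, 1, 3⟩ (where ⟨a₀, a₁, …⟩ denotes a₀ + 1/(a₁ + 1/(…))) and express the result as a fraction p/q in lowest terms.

Collapse the nested fraction from the inside out:
Start with 3.
1 + 1/(3/1) = 1 + 1/3 = 4/3
1 + 1/(4/3) = 1 + 3/4 = 7/4
1 + 1/(7/4) = 1 + 4/7 = 11/7
5 + 1/(11/7) = 5 + 7/11 = 62/11
3 + 1/(62/11) = 3 + 11/62 = 197/62
78 + 1/(197/62) = 78 + 62/197 = 15428/197

15428/197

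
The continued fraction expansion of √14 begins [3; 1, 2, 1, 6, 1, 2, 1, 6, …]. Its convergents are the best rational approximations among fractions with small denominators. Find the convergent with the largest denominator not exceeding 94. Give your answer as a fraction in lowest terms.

a_0 = 3: 3/1  (≤ bound)
a_1 = 1: 4/1  (≤ bound)
a_2 = 2: 11/3  (≤ bound)
a_3 = 1: 15/4  (≤ bound)
a_4 = 6: 101/27  (≤ bound)
a_5 = 1: 116/31  (≤ bound)
a_6 = 2: 333/89  (≤ bound)
a_7 = 1: 449/120  (> 94, stop)

333/89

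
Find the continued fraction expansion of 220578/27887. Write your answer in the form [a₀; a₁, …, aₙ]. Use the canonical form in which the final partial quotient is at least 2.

[7; 1, 10, 13, 3, 10, 6]

220578 = 7·27887 + 25369, so a_0 = 7
27887 = 1·25369 + 2518, so a_1 = 1
25369 = 10·2518 + 189, so a_2 = 10
2518 = 13·189 + 61, so a_3 = 13
189 = 3·61 + 6, so a_4 = 3
61 = 10·6 + 1, so a_5 = 10
6 = 6·1 + 0, so a_6 = 6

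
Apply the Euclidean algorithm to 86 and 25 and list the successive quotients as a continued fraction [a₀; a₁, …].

Run the Euclidean algorithm, recording each quotient:
⌊86/25⌋ = 3, remainder 11
⌊25/11⌋ = 2, remainder 3
⌊11/3⌋ = 3, remainder 2
⌊3/2⌋ = 1, remainder 1
⌊2/1⌋ = 2, remainder 0

[3; 2, 3, 1, 2]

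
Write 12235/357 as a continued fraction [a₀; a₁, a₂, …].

⌊12235/357⌋ = 34, remainder 97
⌊357/97⌋ = 3, remainder 66
⌊97/66⌋ = 1, remainder 31
⌊66/31⌋ = 2, remainder 4
⌊31/4⌋ = 7, remainder 3
⌊4/3⌋ = 1, remainder 1
⌊3/1⌋ = 3, remainder 0

[34; 3, 1, 2, 7, 1, 3]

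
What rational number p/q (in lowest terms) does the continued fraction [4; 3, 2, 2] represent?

Compute successive convergents:
a_0 = 4: 4/1
a_1 = 3: 13/3
a_2 = 2: 30/7
a_3 = 2: 73/17

73/17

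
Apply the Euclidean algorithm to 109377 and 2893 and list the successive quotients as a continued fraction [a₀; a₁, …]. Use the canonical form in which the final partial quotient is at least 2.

Run the Euclidean algorithm, recording each quotient:
⌊109377/2893⌋ = 37, remainder 2336
⌊2893/2336⌋ = 1, remainder 557
⌊2336/557⌋ = 4, remainder 108
⌊557/108⌋ = 5, remainder 17
⌊108/17⌋ = 6, remainder 6
⌊17/6⌋ = 2, remainder 5
⌊6/5⌋ = 1, remainder 1
⌊5/1⌋ = 5, remainder 0

[37; 1, 4, 5, 6, 2, 1, 5]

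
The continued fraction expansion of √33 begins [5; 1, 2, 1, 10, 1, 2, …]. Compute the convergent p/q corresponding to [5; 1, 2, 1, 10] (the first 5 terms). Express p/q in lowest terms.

Start with 10.
1 + 1/(10/1) = 1 + 1/10 = 11/10
2 + 1/(11/10) = 2 + 10/11 = 32/11
1 + 1/(32/11) = 1 + 11/32 = 43/32
5 + 1/(43/32) = 5 + 32/43 = 247/43

247/43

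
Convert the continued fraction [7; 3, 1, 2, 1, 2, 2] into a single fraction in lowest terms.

Work from the innermost term outward:
Start with 2.
2 + 1/(2/1) = 2 + 1/2 = 5/2
1 + 1/(5/2) = 1 + 2/5 = 7/5
2 + 1/(7/5) = 2 + 5/7 = 19/7
1 + 1/(19/7) = 1 + 7/19 = 26/19
3 + 1/(26/19) = 3 + 19/26 = 97/26
7 + 1/(97/26) = 7 + 26/97 = 705/97

705/97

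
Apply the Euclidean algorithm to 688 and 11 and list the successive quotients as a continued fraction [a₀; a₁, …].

[62; 1, 1, 5]

688 ÷ 11 → quotient 62, remainder 6
11 ÷ 6 → quotient 1, remainder 5
6 ÷ 5 → quotient 1, remainder 1
5 ÷ 1 → quotient 5, remainder 0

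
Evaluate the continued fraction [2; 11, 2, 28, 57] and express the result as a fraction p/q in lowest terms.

a_0 = 2: 2/1
a_1 = 11: 23/11
a_2 = 2: 48/23
a_3 = 28: 1367/655
a_4 = 57: 77967/37358

77967/37358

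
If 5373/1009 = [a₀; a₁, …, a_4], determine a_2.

Repeatedly divide and take the remainder:
5373 = 5·1009 + 328, so a_0 = 5
1009 = 3·328 + 25, so a_1 = 3
328 = 13·25 + 3, so a_2 = 13

13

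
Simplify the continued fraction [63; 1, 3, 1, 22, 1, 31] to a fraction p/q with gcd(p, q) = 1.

Start with 31.
1 + 1/(31/1) = 1 + 1/31 = 32/31
22 + 1/(32/31) = 22 + 31/32 = 735/32
1 + 1/(735/32) = 1 + 32/735 = 767/735
3 + 1/(767/735) = 3 + 735/767 = 3036/767
1 + 1/(3036/767) = 1 + 767/3036 = 3803/3036
63 + 1/(3803/3036) = 63 + 3036/3803 = 242625/3803

242625/3803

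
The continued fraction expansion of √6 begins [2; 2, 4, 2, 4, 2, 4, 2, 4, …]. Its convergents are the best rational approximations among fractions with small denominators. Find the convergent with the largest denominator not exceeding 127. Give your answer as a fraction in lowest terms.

218/89

a_0 = 2: 2/1  (≤ bound)
a_1 = 2: 5/2  (≤ bound)
a_2 = 4: 22/9  (≤ bound)
a_3 = 2: 49/20  (≤ bound)
a_4 = 4: 218/89  (≤ bound)
a_5 = 2: 485/198  (> 127, stop)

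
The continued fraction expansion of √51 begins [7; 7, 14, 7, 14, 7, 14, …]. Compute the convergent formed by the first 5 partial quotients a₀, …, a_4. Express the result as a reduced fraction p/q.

70693/9899

Starting at the tail and folding back:
Start with 14.
7 + 1/(14/1) = 7 + 1/14 = 99/14
14 + 1/(99/14) = 14 + 14/99 = 1400/99
7 + 1/(1400/99) = 7 + 99/1400 = 9899/1400
7 + 1/(9899/1400) = 7 + 1400/9899 = 70693/9899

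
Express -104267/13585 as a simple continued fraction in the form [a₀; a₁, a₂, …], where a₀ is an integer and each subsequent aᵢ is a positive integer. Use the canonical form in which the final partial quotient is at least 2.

[-8; 3, 12, 1, 3, 14, 6]

⌊-104267/13585⌋ = -8, remainder 4413
⌊13585/4413⌋ = 3, remainder 346
⌊4413/346⌋ = 12, remainder 261
⌊346/261⌋ = 1, remainder 85
⌊261/85⌋ = 3, remainder 6
⌊85/6⌋ = 14, remainder 1
⌊6/1⌋ = 6, remainder 0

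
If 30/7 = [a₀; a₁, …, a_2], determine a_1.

3

Apply division with remainder until the remainder is 0:
30 ÷ 7 → quotient 4, remainder 2
7 ÷ 2 → quotient 3, remainder 1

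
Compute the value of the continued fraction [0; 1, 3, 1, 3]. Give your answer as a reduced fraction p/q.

15/19

Use the convergent recurrence hₖ = aₖ·hₖ₋₁ + hₖ₋₂ (and likewise for the denominators kₖ):
a_0 = 0: 0/1
a_1 = 1: 1/1
a_2 = 3: 3/4
a_3 = 1: 4/5
a_4 = 3: 15/19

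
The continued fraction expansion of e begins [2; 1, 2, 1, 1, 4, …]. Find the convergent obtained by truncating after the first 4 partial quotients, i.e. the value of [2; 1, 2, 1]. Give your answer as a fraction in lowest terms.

Start with 1.
2 + 1/(1/1) = 2 + 1/1 = 3/1
1 + 1/(3/1) = 1 + 1/3 = 4/3
2 + 1/(4/3) = 2 + 3/4 = 11/4

11/4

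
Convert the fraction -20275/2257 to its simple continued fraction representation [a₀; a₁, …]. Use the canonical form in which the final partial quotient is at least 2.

[-9; 59, 2, 1, 1, 7]

⌊-20275/2257⌋ = -9, remainder 38
⌊2257/38⌋ = 59, remainder 15
⌊38/15⌋ = 2, remainder 8
⌊15/8⌋ = 1, remainder 7
⌊8/7⌋ = 1, remainder 1
⌊7/1⌋ = 7, remainder 0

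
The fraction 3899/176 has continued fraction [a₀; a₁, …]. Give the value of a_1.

6

⌊3899/176⌋ = 22, remainder 27
⌊176/27⌋ = 6, remainder 14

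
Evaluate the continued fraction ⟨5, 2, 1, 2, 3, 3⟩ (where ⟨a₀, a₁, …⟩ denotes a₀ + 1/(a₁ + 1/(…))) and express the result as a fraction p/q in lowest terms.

Start with 3.
3 + 1/(3/1) = 3 + 1/3 = 10/3
2 + 1/(10/3) = 2 + 3/10 = 23/10
1 + 1/(23/10) = 1 + 10/23 = 33/23
2 + 1/(33/23) = 2 + 23/33 = 89/33
5 + 1/(89/33) = 5 + 33/89 = 478/89

478/89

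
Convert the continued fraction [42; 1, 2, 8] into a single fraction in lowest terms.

Work from the innermost term outward:
Start with 8.
2 + 1/(8/1) = 2 + 1/8 = 17/8
1 + 1/(17/8) = 1 + 8/17 = 25/17
42 + 1/(25/17) = 42 + 17/25 = 1067/25

1067/25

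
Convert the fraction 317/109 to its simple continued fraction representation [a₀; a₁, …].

[2; 1, 9, 1, 9]

⌊317/109⌋ = 2, remainder 99
⌊109/99⌋ = 1, remainder 10
⌊99/10⌋ = 9, remainder 9
⌊10/9⌋ = 1, remainder 1
⌊9/1⌋ = 9, remainder 0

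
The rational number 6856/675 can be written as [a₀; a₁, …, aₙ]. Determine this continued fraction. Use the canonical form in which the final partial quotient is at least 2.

[10; 6, 2, 1, 2, 1, 1, 5]

6856 = 10·675 + 106, so a_0 = 10
675 = 6·106 + 39, so a_1 = 6
106 = 2·39 + 28, so a_2 = 2
39 = 1·28 + 11, so a_3 = 1
28 = 2·11 + 6, so a_4 = 2
11 = 1·6 + 5, so a_5 = 1
6 = 1·5 + 1, so a_6 = 1
5 = 5·1 + 0, so a_7 = 5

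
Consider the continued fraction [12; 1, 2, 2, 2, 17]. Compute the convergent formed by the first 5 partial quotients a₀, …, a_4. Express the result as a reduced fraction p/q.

Use the convergent recurrence hₖ = aₖ·hₖ₋₁ + hₖ₋₂ (and likewise for the denominators kₖ):
a_0 = 12: 12/1
a_1 = 1: 13/1
a_2 = 2: 38/3
a_3 = 2: 89/7
a_4 = 2: 216/17

216/17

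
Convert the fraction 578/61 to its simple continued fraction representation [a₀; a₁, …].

Run the Euclidean algorithm, recording each quotient:
⌊578/61⌋ = 9, remainder 29
⌊61/29⌋ = 2, remainder 3
⌊29/3⌋ = 9, remainder 2
⌊3/2⌋ = 1, remainder 1
⌊2/1⌋ = 2, remainder 0

[9; 2, 9, 1, 2]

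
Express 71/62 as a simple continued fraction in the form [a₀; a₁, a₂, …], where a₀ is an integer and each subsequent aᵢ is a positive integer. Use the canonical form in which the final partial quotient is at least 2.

Run the Euclidean algorithm, recording each quotient:
71 ÷ 62 → quotient 1, remainder 9
62 ÷ 9 → quotient 6, remainder 8
9 ÷ 8 → quotient 1, remainder 1
8 ÷ 1 → quotient 8, remainder 0

[1; 6, 1, 8]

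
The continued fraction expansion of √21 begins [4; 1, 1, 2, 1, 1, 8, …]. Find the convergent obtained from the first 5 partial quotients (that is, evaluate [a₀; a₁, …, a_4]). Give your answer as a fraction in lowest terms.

32/7

Collapse the nested fraction from the inside out:
Start with 1.
2 + 1/(1/1) = 2 + 1/1 = 3/1
1 + 1/(3/1) = 1 + 1/3 = 4/3
1 + 1/(4/3) = 1 + 3/4 = 7/4
4 + 1/(7/4) = 4 + 4/7 = 32/7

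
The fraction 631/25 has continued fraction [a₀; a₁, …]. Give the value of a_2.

6

Repeatedly divide and take the remainder:
631 = 25·25 + 6, so a_0 = 25
25 = 4·6 + 1, so a_1 = 4
6 = 6·1 + 0, so a_2 = 6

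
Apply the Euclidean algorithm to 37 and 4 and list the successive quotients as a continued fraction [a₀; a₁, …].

[9; 4]

Run the Euclidean algorithm, recording each quotient:
37 = 9·4 + 1, so a_0 = 9
4 = 4·1 + 0, so a_1 = 4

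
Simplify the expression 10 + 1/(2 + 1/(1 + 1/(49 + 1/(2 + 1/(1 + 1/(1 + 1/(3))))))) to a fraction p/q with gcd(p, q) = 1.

27937/2703

a_0 = 10: 10/1
a_1 = 2: 21/2
a_2 = 1: 31/3
a_3 = 49: 1540/149
a_4 = 2: 3111/301
a_5 = 1: 4651/450
a_6 = 1: 7762/751
a_7 = 3: 27937/2703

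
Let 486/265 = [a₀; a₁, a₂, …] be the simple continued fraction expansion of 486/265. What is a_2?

Repeatedly divide and take the remainder:
⌊486/265⌋ = 1, remainder 221
⌊265/221⌋ = 1, remainder 44
⌊221/44⌋ = 5, remainder 1

5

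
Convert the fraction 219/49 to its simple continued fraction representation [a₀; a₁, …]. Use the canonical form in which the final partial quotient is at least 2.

[4; 2, 7, 1, 2]

Repeatedly divide and take the remainder:
219 ÷ 49 → quotient 4, remainder 23
49 ÷ 23 → quotient 2, remainder 3
23 ÷ 3 → quotient 7, remainder 2
3 ÷ 2 → quotient 1, remainder 1
2 ÷ 1 → quotient 2, remainder 0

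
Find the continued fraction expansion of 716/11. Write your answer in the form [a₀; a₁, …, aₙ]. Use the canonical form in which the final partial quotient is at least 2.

Repeatedly divide and take the remainder:
⌊716/11⌋ = 65, remainder 1
⌊11/1⌋ = 11, remainder 0

[65; 11]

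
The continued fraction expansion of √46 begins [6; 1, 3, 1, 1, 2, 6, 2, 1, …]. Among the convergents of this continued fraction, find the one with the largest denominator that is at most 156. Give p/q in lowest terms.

a_0 = 6: 6/1  (≤ bound)
a_1 = 1: 7/1  (≤ bound)
a_2 = 3: 27/4  (≤ bound)
a_3 = 1: 34/5  (≤ bound)
a_4 = 1: 61/9  (≤ bound)
a_5 = 2: 156/23  (≤ bound)
a_6 = 6: 997/147  (≤ bound)
a_7 = 2: 2150/317  (> 156, stop)

997/147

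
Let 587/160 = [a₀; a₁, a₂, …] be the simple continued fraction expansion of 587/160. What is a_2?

587 = 3·160 + 107, so a_0 = 3
160 = 1·107 + 53, so a_1 = 1
107 = 2·53 + 1, so a_2 = 2

2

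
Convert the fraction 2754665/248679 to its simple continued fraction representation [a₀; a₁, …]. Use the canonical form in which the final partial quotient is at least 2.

Run the Euclidean algorithm, recording each quotient:
2754665 = 11·248679 + 19196, so a_0 = 11
248679 = 12·19196 + 18327, so a_1 = 12
19196 = 1·18327 + 869, so a_2 = 1
18327 = 21·869 + 78, so a_3 = 21
869 = 11·78 + 11, so a_4 = 11
78 = 7·11 + 1, so a_5 = 7
11 = 11·1 + 0, so a_6 = 11

[11; 12, 1, 21, 11, 7, 11]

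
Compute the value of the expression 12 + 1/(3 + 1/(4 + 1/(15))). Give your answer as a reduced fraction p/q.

Use the convergent recurrence hₖ = aₖ·hₖ₋₁ + hₖ₋₂ (and likewise for the denominators kₖ):
a_0 = 12: 12/1
a_1 = 3: 37/3
a_2 = 4: 160/13
a_3 = 15: 2437/198

2437/198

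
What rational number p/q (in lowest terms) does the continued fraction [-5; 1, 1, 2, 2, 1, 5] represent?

Starting at the tail and folding back:
Start with 5.
1 + 1/(5/1) = 1 + 1/5 = 6/5
2 + 1/(6/5) = 2 + 5/6 = 17/6
2 + 1/(17/6) = 2 + 6/17 = 40/17
1 + 1/(40/17) = 1 + 17/40 = 57/40
1 + 1/(57/40) = 1 + 40/57 = 97/57
-5 + 1/(97/57) = -5 + 57/97 = -428/97

-428/97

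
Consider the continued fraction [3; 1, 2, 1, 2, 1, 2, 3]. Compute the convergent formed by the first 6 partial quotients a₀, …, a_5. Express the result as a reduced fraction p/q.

56/15

Work from the innermost term outward:
Start with 1.
2 + 1/(1/1) = 2 + 1/1 = 3/1
1 + 1/(3/1) = 1 + 1/3 = 4/3
2 + 1/(4/3) = 2 + 3/4 = 11/4
1 + 1/(11/4) = 1 + 4/11 = 15/11
3 + 1/(15/11) = 3 + 11/15 = 56/15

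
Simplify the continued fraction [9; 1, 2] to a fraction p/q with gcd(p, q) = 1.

29/3

Use the convergent recurrence hₖ = aₖ·hₖ₋₁ + hₖ₋₂ (and likewise for the denominators kₖ):
a_0 = 9: 9/1
a_1 = 1: 10/1
a_2 = 2: 29/3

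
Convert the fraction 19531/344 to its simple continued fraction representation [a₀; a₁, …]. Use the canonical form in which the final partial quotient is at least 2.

[56; 1, 3, 2, 7, 5]

19531 = 56·344 + 267, so a_0 = 56
344 = 1·267 + 77, so a_1 = 1
267 = 3·77 + 36, so a_2 = 3
77 = 2·36 + 5, so a_3 = 2
36 = 7·5 + 1, so a_4 = 7
5 = 5·1 + 0, so a_5 = 5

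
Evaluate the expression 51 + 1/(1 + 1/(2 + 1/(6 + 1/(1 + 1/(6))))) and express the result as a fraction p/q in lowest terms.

a_0 = 51: 51/1
a_1 = 1: 52/1
a_2 = 2: 155/3
a_3 = 6: 982/19
a_4 = 1: 1137/22
a_5 = 6: 7804/151

7804/151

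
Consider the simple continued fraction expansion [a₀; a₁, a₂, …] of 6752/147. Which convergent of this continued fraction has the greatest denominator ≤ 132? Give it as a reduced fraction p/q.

2021/44

List convergents until the denominator exceeds the bound:
a_0 = 45: 45/1  (≤ bound)
a_1 = 1: 46/1  (≤ bound)
a_2 = 13: 643/14  (≤ bound)
a_3 = 1: 689/15  (≤ bound)
a_4 = 2: 2021/44  (≤ bound)
a_5 = 3: 6752/147  (> 132, stop)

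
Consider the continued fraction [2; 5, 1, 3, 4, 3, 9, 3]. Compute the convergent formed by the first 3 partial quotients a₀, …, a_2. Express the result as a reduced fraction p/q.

13/6

Compute successive convergents:
a_0 = 2: 2/1
a_1 = 5: 11/5
a_2 = 1: 13/6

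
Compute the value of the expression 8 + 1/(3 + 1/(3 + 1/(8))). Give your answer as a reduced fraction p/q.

689/83

Start with 8.
3 + 1/(8/1) = 3 + 1/8 = 25/8
3 + 1/(25/8) = 3 + 8/25 = 83/25
8 + 1/(83/25) = 8 + 25/83 = 689/83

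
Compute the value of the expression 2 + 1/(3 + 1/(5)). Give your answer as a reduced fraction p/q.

37/16

Start with 5.
3 + 1/(5/1) = 3 + 1/5 = 16/5
2 + 1/(16/5) = 2 + 5/16 = 37/16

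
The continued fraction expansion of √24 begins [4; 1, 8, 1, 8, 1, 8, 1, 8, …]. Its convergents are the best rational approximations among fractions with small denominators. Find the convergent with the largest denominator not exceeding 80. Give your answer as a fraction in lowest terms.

49/10

a_0 = 4: 4/1  (≤ bound)
a_1 = 1: 5/1  (≤ bound)
a_2 = 8: 44/9  (≤ bound)
a_3 = 1: 49/10  (≤ bound)
a_4 = 8: 436/89  (> 80, stop)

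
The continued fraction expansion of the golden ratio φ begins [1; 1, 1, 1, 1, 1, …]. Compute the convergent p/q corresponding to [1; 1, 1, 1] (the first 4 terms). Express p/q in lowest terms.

5/3

Build up convergents one term at a time:
a_0 = 1: 1/1
a_1 = 1: 2/1
a_2 = 1: 3/2
a_3 = 1: 5/3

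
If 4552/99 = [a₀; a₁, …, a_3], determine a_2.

48

Run the Euclidean algorithm, recording each quotient:
4552 = 45·99 + 97, so a_0 = 45
99 = 1·97 + 2, so a_1 = 1
97 = 48·2 + 1, so a_2 = 48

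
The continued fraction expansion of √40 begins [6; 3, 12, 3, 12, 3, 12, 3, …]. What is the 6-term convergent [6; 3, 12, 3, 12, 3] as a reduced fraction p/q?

Start with 3.
12 + 1/(3/1) = 12 + 1/3 = 37/3
3 + 1/(37/3) = 3 + 3/37 = 114/37
12 + 1/(114/37) = 12 + 37/114 = 1405/114
3 + 1/(1405/114) = 3 + 114/1405 = 4329/1405
6 + 1/(4329/1405) = 6 + 1405/4329 = 27379/4329

27379/4329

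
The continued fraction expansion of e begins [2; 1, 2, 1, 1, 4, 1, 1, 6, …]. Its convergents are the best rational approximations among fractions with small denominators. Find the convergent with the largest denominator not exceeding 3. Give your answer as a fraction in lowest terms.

List convergents until the denominator exceeds the bound:
a_0 = 2: 2/1  (≤ bound)
a_1 = 1: 3/1  (≤ bound)
a_2 = 2: 8/3  (≤ bound)
a_3 = 1: 11/4  (> 3, stop)

8/3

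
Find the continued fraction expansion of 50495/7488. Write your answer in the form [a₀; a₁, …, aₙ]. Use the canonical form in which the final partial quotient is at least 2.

[6; 1, 2, 1, 8, 1, 4, 39]

Apply division with remainder until the remainder is 0:
50495 ÷ 7488 → quotient 6, remainder 5567
7488 ÷ 5567 → quotient 1, remainder 1921
5567 ÷ 1921 → quotient 2, remainder 1725
1921 ÷ 1725 → quotient 1, remainder 196
1725 ÷ 196 → quotient 8, remainder 157
196 ÷ 157 → quotient 1, remainder 39
157 ÷ 39 → quotient 4, remainder 1
39 ÷ 1 → quotient 39, remainder 0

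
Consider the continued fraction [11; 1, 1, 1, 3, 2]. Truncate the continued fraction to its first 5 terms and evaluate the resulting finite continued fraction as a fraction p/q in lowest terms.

Compute successive convergents:
a_0 = 11: 11/1
a_1 = 1: 12/1
a_2 = 1: 23/2
a_3 = 1: 35/3
a_4 = 3: 128/11

128/11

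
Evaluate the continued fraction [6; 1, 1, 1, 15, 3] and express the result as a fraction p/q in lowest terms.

959/144

Use the convergent recurrence hₖ = aₖ·hₖ₋₁ + hₖ₋₂ (and likewise for the denominators kₖ):
a_0 = 6: 6/1
a_1 = 1: 7/1
a_2 = 1: 13/2
a_3 = 1: 20/3
a_4 = 15: 313/47
a_5 = 3: 959/144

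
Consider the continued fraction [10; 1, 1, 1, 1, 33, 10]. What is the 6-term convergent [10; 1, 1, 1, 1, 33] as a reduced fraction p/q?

a_0 = 10: 10/1
a_1 = 1: 11/1
a_2 = 1: 21/2
a_3 = 1: 32/3
a_4 = 1: 53/5
a_5 = 33: 1781/168

1781/168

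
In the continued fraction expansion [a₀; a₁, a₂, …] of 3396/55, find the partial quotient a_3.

1

3396 = 61·55 + 41, so a_0 = 61
55 = 1·41 + 14, so a_1 = 1
41 = 2·14 + 13, so a_2 = 2
14 = 1·13 + 1, so a_3 = 1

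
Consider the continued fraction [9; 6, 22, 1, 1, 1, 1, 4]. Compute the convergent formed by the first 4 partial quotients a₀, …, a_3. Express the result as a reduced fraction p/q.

Start with 1.
22 + 1/(1/1) = 22 + 1/1 = 23/1
6 + 1/(23/1) = 6 + 1/23 = 139/23
9 + 1/(139/23) = 9 + 23/139 = 1274/139

1274/139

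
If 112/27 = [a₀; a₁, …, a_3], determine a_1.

6

112 ÷ 27 → quotient 4, remainder 4
27 ÷ 4 → quotient 6, remainder 3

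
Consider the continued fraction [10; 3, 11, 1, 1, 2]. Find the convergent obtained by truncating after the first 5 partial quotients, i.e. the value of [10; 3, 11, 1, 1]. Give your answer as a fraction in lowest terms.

733/71

Compute successive convergents:
a_0 = 10: 10/1
a_1 = 3: 31/3
a_2 = 11: 351/34
a_3 = 1: 382/37
a_4 = 1: 733/71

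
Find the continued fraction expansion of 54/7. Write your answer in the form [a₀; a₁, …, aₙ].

Repeatedly divide and take the remainder:
54 ÷ 7 → quotient 7, remainder 5
7 ÷ 5 → quotient 1, remainder 2
5 ÷ 2 → quotient 2, remainder 1
2 ÷ 1 → quotient 2, remainder 0

[7; 1, 2, 2]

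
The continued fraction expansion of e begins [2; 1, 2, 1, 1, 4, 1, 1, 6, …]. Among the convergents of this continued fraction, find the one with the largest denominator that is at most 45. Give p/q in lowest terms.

106/39

List convergents until the denominator exceeds the bound:
a_0 = 2: 2/1  (≤ bound)
a_1 = 1: 3/1  (≤ bound)
a_2 = 2: 8/3  (≤ bound)
a_3 = 1: 11/4  (≤ bound)
a_4 = 1: 19/7  (≤ bound)
a_5 = 4: 87/32  (≤ bound)
a_6 = 1: 106/39  (≤ bound)
a_7 = 1: 193/71  (> 45, stop)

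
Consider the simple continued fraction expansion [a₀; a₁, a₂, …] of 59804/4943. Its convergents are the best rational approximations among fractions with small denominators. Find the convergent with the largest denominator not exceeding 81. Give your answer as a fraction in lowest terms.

List convergents until the denominator exceeds the bound:
a_0 = 12: 12/1  (≤ bound)
a_1 = 10: 121/10  (≤ bound)
a_2 = 7: 859/71  (≤ bound)
a_3 = 1: 980/81  (≤ bound)
a_4 = 2: 2819/233  (> 81, stop)

980/81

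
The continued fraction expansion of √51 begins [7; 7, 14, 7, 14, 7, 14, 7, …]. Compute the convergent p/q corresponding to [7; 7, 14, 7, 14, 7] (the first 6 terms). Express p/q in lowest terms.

499850/69993

a_0 = 7: 7/1
a_1 = 7: 50/7
a_2 = 14: 707/99
a_3 = 7: 4999/700
a_4 = 14: 70693/9899
a_5 = 7: 499850/69993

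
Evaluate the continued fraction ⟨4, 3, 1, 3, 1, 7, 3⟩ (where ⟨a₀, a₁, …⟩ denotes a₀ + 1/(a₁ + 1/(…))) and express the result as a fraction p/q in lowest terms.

Start with 3.
7 + 1/(3/1) = 7 + 1/3 = 22/3
1 + 1/(22/3) = 1 + 3/22 = 25/22
3 + 1/(25/22) = 3 + 22/25 = 97/25
1 + 1/(97/25) = 1 + 25/97 = 122/97
3 + 1/(122/97) = 3 + 97/122 = 463/122
4 + 1/(463/122) = 4 + 122/463 = 1974/463

1974/463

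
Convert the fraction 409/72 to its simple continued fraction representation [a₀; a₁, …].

[5; 1, 2, 7, 1, 2]

409 ÷ 72 → quotient 5, remainder 49
72 ÷ 49 → quotient 1, remainder 23
49 ÷ 23 → quotient 2, remainder 3
23 ÷ 3 → quotient 7, remainder 2
3 ÷ 2 → quotient 1, remainder 1
2 ÷ 1 → quotient 2, remainder 0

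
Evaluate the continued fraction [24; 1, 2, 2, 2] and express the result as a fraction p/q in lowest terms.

420/17

Starting at the tail and folding back:
Start with 2.
2 + 1/(2/1) = 2 + 1/2 = 5/2
2 + 1/(5/2) = 2 + 2/5 = 12/5
1 + 1/(12/5) = 1 + 5/12 = 17/12
24 + 1/(17/12) = 24 + 12/17 = 420/17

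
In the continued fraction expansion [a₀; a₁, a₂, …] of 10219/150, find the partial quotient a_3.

8

Run the Euclidean algorithm, recording each quotient:
10219 = 68·150 + 19, so a_0 = 68
150 = 7·19 + 17, so a_1 = 7
19 = 1·17 + 2, so a_2 = 1
17 = 8·2 + 1, so a_3 = 8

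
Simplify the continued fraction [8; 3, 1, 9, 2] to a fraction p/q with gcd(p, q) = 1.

Start with 2.
9 + 1/(2/1) = 9 + 1/2 = 19/2
1 + 1/(19/2) = 1 + 2/19 = 21/19
3 + 1/(21/19) = 3 + 19/21 = 82/21
8 + 1/(82/21) = 8 + 21/82 = 677/82

677/82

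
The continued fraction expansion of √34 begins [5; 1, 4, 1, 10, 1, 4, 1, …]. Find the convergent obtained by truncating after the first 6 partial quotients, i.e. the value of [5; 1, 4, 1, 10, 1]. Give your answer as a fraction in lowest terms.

Build up convergents one term at a time:
a_0 = 5: 5/1
a_1 = 1: 6/1
a_2 = 4: 29/5
a_3 = 1: 35/6
a_4 = 10: 379/65
a_5 = 1: 414/71

414/71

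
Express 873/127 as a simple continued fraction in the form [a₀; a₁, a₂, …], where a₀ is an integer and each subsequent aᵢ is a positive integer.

[6; 1, 6, 1, 15]

873 ÷ 127 → quotient 6, remainder 111
127 ÷ 111 → quotient 1, remainder 16
111 ÷ 16 → quotient 6, remainder 15
16 ÷ 15 → quotient 1, remainder 1
15 ÷ 1 → quotient 15, remainder 0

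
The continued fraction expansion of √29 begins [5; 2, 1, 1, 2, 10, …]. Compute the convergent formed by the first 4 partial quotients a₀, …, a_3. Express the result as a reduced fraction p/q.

27/5

a_0 = 5: 5/1
a_1 = 2: 11/2
a_2 = 1: 16/3
a_3 = 1: 27/5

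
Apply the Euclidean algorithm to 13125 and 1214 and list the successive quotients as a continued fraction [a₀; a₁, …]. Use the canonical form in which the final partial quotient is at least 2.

[10; 1, 4, 3, 3, 7, 3]

⌊13125/1214⌋ = 10, remainder 985
⌊1214/985⌋ = 1, remainder 229
⌊985/229⌋ = 4, remainder 69
⌊229/69⌋ = 3, remainder 22
⌊69/22⌋ = 3, remainder 3
⌊22/3⌋ = 7, remainder 1
⌊3/1⌋ = 3, remainder 0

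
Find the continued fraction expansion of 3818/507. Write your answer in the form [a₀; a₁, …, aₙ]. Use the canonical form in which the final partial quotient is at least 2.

[7; 1, 1, 7, 1, 2, 10]

Repeatedly divide and take the remainder:
3818 ÷ 507 → quotient 7, remainder 269
507 ÷ 269 → quotient 1, remainder 238
269 ÷ 238 → quotient 1, remainder 31
238 ÷ 31 → quotient 7, remainder 21
31 ÷ 21 → quotient 1, remainder 10
21 ÷ 10 → quotient 2, remainder 1
10 ÷ 1 → quotient 10, remainder 0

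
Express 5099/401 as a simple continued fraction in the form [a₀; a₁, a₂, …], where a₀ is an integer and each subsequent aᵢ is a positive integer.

[12; 1, 2, 1, 1, 13, 1, 3]

⌊5099/401⌋ = 12, remainder 287
⌊401/287⌋ = 1, remainder 114
⌊287/114⌋ = 2, remainder 59
⌊114/59⌋ = 1, remainder 55
⌊59/55⌋ = 1, remainder 4
⌊55/4⌋ = 13, remainder 3
⌊4/3⌋ = 1, remainder 1
⌊3/1⌋ = 3, remainder 0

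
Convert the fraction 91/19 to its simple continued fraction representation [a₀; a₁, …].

Apply division with remainder until the remainder is 0:
91 ÷ 19 → quotient 4, remainder 15
19 ÷ 15 → quotient 1, remainder 4
15 ÷ 4 → quotient 3, remainder 3
4 ÷ 3 → quotient 1, remainder 1
3 ÷ 1 → quotient 3, remainder 0

[4; 1, 3, 1, 3]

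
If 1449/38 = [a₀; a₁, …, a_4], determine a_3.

1

Run the Euclidean algorithm, recording each quotient:
1449 = 38·38 + 5, so a_0 = 38
38 = 7·5 + 3, so a_1 = 7
5 = 1·3 + 2, so a_2 = 1
3 = 1·2 + 1, so a_3 = 1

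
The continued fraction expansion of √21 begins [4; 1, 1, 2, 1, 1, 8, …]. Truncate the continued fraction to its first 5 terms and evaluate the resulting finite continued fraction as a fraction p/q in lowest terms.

a_0 = 4: 4/1
a_1 = 1: 5/1
a_2 = 1: 9/2
a_3 = 2: 23/5
a_4 = 1: 32/7

32/7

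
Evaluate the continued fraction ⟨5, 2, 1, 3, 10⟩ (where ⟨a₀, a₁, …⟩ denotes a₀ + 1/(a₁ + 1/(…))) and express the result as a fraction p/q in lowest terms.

606/113

a_0 = 5: 5/1
a_1 = 2: 11/2
a_2 = 1: 16/3
a_3 = 3: 59/11
a_4 = 10: 606/113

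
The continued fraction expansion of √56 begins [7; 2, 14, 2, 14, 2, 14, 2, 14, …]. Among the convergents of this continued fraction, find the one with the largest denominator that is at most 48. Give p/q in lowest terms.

217/29

List convergents until the denominator exceeds the bound:
a_0 = 7: 7/1  (≤ bound)
a_1 = 2: 15/2  (≤ bound)
a_2 = 14: 217/29  (≤ bound)
a_3 = 2: 449/60  (> 48, stop)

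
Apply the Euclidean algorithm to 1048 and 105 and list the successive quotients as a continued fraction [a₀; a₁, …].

⌊1048/105⌋ = 9, remainder 103
⌊105/103⌋ = 1, remainder 2
⌊103/2⌋ = 51, remainder 1
⌊2/1⌋ = 2, remainder 0

[9; 1, 51, 2]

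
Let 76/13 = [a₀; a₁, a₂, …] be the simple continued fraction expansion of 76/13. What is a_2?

76 ÷ 13 → quotient 5, remainder 11
13 ÷ 11 → quotient 1, remainder 2
11 ÷ 2 → quotient 5, remainder 1

5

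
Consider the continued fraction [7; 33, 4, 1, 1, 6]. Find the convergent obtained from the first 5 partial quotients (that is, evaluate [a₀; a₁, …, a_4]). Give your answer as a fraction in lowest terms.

2102/299

Starting at the tail and folding back:
Start with 1.
1 + 1/(1/1) = 1 + 1/1 = 2/1
4 + 1/(2/1) = 4 + 1/2 = 9/2
33 + 1/(9/2) = 33 + 2/9 = 299/9
7 + 1/(299/9) = 7 + 9/299 = 2102/299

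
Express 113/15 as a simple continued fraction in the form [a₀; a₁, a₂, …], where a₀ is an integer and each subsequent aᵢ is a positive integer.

113 ÷ 15 → quotient 7, remainder 8
15 ÷ 8 → quotient 1, remainder 7
8 ÷ 7 → quotient 1, remainder 1
7 ÷ 1 → quotient 7, remainder 0

[7; 1, 1, 7]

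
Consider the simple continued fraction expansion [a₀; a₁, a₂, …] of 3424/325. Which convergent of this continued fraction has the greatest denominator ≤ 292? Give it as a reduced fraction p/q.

a_0 = 10: 10/1  (≤ bound)
a_1 = 1: 11/1  (≤ bound)
a_2 = 1: 21/2  (≤ bound)
a_3 = 6: 137/13  (≤ bound)
a_4 = 1: 158/15  (≤ bound)
a_5 = 1: 295/28  (≤ bound)
a_6 = 3: 1043/99  (≤ bound)
a_7 = 3: 3424/325  (> 292, stop)

1043/99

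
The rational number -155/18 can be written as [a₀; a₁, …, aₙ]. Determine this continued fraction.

-155 = -9·18 + 7, so a_0 = -9
18 = 2·7 + 4, so a_1 = 2
7 = 1·4 + 3, so a_2 = 1
4 = 1·3 + 1, so a_3 = 1
3 = 3·1 + 0, so a_4 = 3

[-9; 2, 1, 1, 3]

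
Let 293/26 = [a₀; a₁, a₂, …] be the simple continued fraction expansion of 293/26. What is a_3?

Repeatedly divide and take the remainder:
⌊293/26⌋ = 11, remainder 7
⌊26/7⌋ = 3, remainder 5
⌊7/5⌋ = 1, remainder 2
⌊5/2⌋ = 2, remainder 1

2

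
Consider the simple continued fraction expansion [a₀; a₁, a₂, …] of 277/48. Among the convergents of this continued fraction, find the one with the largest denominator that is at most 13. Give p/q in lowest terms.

75/13

a_0 = 5: 5/1  (≤ bound)
a_1 = 1: 6/1  (≤ bound)
a_2 = 3: 23/4  (≤ bound)
a_3 = 2: 52/9  (≤ bound)
a_4 = 1: 75/13  (≤ bound)
a_5 = 3: 277/48  (> 13, stop)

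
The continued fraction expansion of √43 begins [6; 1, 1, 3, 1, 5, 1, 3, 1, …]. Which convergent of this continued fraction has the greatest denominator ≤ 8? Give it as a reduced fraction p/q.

46/7

a_0 = 6: 6/1  (≤ bound)
a_1 = 1: 7/1  (≤ bound)
a_2 = 1: 13/2  (≤ bound)
a_3 = 3: 46/7  (≤ bound)
a_4 = 1: 59/9  (> 8, stop)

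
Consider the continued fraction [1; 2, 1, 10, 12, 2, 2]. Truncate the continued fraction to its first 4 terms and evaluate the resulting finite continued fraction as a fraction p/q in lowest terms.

Start with 10.
1 + 1/(10/1) = 1 + 1/10 = 11/10
2 + 1/(11/10) = 2 + 10/11 = 32/11
1 + 1/(32/11) = 1 + 11/32 = 43/32

43/32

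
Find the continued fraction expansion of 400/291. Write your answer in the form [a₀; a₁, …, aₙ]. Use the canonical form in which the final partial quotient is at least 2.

400 ÷ 291 → quotient 1, remainder 109
291 ÷ 109 → quotient 2, remainder 73
109 ÷ 73 → quotient 1, remainder 36
73 ÷ 36 → quotient 2, remainder 1
36 ÷ 1 → quotient 36, remainder 0

[1; 2, 1, 2, 36]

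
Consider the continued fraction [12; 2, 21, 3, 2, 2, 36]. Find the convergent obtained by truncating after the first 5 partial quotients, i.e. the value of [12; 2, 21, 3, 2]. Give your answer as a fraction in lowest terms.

3809/305

Build up convergents one term at a time:
a_0 = 12: 12/1
a_1 = 2: 25/2
a_2 = 21: 537/43
a_3 = 3: 1636/131
a_4 = 2: 3809/305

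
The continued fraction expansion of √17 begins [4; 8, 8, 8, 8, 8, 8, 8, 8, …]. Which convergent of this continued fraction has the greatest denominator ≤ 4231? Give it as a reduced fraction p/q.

2177/528

a_0 = 4: 4/1  (≤ bound)
a_1 = 8: 33/8  (≤ bound)
a_2 = 8: 268/65  (≤ bound)
a_3 = 8: 2177/528  (≤ bound)
a_4 = 8: 17684/4289  (> 4231, stop)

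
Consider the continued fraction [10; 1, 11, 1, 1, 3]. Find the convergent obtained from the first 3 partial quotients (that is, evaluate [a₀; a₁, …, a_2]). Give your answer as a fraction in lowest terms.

131/12

a_0 = 10: 10/1
a_1 = 1: 11/1
a_2 = 11: 131/12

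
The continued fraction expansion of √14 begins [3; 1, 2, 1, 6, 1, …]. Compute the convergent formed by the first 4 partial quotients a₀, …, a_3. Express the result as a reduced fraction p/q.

Collapse the nested fraction from the inside out:
Start with 1.
2 + 1/(1/1) = 2 + 1/1 = 3/1
1 + 1/(3/1) = 1 + 1/3 = 4/3
3 + 1/(4/3) = 3 + 3/4 = 15/4

15/4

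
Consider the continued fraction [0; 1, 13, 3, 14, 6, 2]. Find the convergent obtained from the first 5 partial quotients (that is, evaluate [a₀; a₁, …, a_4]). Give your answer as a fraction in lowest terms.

573/616

a_0 = 0: 0/1
a_1 = 1: 1/1
a_2 = 13: 13/14
a_3 = 3: 40/43
a_4 = 14: 573/616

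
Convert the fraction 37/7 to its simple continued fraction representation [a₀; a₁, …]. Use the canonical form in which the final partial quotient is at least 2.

[5; 3, 2]

37 = 5·7 + 2, so a_0 = 5
7 = 3·2 + 1, so a_1 = 3
2 = 2·1 + 0, so a_2 = 2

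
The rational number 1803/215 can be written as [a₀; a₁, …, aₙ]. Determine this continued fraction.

⌊1803/215⌋ = 8, remainder 83
⌊215/83⌋ = 2, remainder 49
⌊83/49⌋ = 1, remainder 34
⌊49/34⌋ = 1, remainder 15
⌊34/15⌋ = 2, remainder 4
⌊15/4⌋ = 3, remainder 3
⌊4/3⌋ = 1, remainder 1
⌊3/1⌋ = 3, remainder 0

[8; 2, 1, 1, 2, 3, 1, 3]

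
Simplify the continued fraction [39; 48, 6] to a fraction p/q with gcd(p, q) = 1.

a_0 = 39: 39/1
a_1 = 48: 1873/48
a_2 = 6: 11277/289

11277/289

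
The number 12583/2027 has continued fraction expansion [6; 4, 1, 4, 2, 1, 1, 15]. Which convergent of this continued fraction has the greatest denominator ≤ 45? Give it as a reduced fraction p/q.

149/24

a_0 = 6: 6/1  (≤ bound)
a_1 = 4: 25/4  (≤ bound)
a_2 = 1: 31/5  (≤ bound)
a_3 = 4: 149/24  (≤ bound)
a_4 = 2: 329/53  (> 45, stop)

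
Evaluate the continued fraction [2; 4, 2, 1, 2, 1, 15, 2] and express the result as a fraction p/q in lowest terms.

3473/1558

a_0 = 2: 2/1
a_1 = 4: 9/4
a_2 = 2: 20/9
a_3 = 1: 29/13
a_4 = 2: 78/35
a_5 = 1: 107/48
a_6 = 15: 1683/755
a_7 = 2: 3473/1558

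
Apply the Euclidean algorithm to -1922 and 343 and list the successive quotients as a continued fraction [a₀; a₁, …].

Repeatedly divide and take the remainder:
-1922 ÷ 343 → quotient -6, remainder 136
343 ÷ 136 → quotient 2, remainder 71
136 ÷ 71 → quotient 1, remainder 65
71 ÷ 65 → quotient 1, remainder 6
65 ÷ 6 → quotient 10, remainder 5
6 ÷ 5 → quotient 1, remainder 1
5 ÷ 1 → quotient 5, remainder 0

[-6; 2, 1, 1, 10, 1, 5]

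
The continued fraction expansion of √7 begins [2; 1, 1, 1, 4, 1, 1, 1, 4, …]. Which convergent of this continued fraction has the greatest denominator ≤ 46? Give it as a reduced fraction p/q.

82/31

List convergents until the denominator exceeds the bound:
a_0 = 2: 2/1  (≤ bound)
a_1 = 1: 3/1  (≤ bound)
a_2 = 1: 5/2  (≤ bound)
a_3 = 1: 8/3  (≤ bound)
a_4 = 4: 37/14  (≤ bound)
a_5 = 1: 45/17  (≤ bound)
a_6 = 1: 82/31  (≤ bound)
a_7 = 1: 127/48  (> 46, stop)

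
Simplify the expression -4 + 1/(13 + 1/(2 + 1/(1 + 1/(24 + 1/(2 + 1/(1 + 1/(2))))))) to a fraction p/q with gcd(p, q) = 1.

-31463/8016

Use the convergent recurrence hₖ = aₖ·hₖ₋₁ + hₖ₋₂ (and likewise for the denominators kₖ):
a_0 = -4: -4/1
a_1 = 13: -51/13
a_2 = 2: -106/27
a_3 = 1: -157/40
a_4 = 24: -3874/987
a_5 = 2: -7905/2014
a_6 = 1: -11779/3001
a_7 = 2: -31463/8016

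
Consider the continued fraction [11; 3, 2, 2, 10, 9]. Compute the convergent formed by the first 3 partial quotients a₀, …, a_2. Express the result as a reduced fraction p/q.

Collapse the nested fraction from the inside out:
Start with 2.
3 + 1/(2/1) = 3 + 1/2 = 7/2
11 + 1/(7/2) = 11 + 2/7 = 79/7

79/7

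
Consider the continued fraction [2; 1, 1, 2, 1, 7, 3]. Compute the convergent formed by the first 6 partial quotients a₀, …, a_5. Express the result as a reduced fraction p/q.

139/54

Start with 7.
1 + 1/(7/1) = 1 + 1/7 = 8/7
2 + 1/(8/7) = 2 + 7/8 = 23/8
1 + 1/(23/8) = 1 + 8/23 = 31/23
1 + 1/(31/23) = 1 + 23/31 = 54/31
2 + 1/(54/31) = 2 + 31/54 = 139/54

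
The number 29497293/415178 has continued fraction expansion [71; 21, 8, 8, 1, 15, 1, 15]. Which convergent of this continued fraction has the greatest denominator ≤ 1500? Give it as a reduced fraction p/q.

97548/1373

List convergents until the denominator exceeds the bound:
a_0 = 71: 71/1  (≤ bound)
a_1 = 21: 1492/21  (≤ bound)
a_2 = 8: 12007/169  (≤ bound)
a_3 = 8: 97548/1373  (≤ bound)
a_4 = 1: 109555/1542  (> 1500, stop)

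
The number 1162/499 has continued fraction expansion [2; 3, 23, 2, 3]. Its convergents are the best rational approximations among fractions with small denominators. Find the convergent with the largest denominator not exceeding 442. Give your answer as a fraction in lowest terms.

List convergents until the denominator exceeds the bound:
a_0 = 2: 2/1  (≤ bound)
a_1 = 3: 7/3  (≤ bound)
a_2 = 23: 163/70  (≤ bound)
a_3 = 2: 333/143  (≤ bound)
a_4 = 3: 1162/499  (> 442, stop)

333/143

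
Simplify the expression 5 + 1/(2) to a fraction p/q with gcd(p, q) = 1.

Compute successive convergents:
a_0 = 5: 5/1
a_1 = 2: 11/2

11/2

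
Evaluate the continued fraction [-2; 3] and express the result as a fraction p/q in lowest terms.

a_0 = -2: -2/1
a_1 = 3: -5/3

-5/3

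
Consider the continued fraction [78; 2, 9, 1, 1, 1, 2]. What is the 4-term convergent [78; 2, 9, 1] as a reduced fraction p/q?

Work from the innermost term outward:
Start with 1.
9 + 1/(1/1) = 9 + 1/1 = 10/1
2 + 1/(10/1) = 2 + 1/10 = 21/10
78 + 1/(21/10) = 78 + 10/21 = 1648/21

1648/21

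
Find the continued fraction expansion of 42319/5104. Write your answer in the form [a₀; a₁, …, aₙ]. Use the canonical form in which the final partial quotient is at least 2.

[8; 3, 2, 3, 5, 40]

42319 = 8·5104 + 1487, so a_0 = 8
5104 = 3·1487 + 643, so a_1 = 3
1487 = 2·643 + 201, so a_2 = 2
643 = 3·201 + 40, so a_3 = 3
201 = 5·40 + 1, so a_4 = 5
40 = 40·1 + 0, so a_5 = 40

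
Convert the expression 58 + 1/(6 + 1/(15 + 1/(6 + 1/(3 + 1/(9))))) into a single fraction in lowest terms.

946633/16275

Start with 9.
3 + 1/(9/1) = 3 + 1/9 = 28/9
6 + 1/(28/9) = 6 + 9/28 = 177/28
15 + 1/(177/28) = 15 + 28/177 = 2683/177
6 + 1/(2683/177) = 6 + 177/2683 = 16275/2683
58 + 1/(16275/2683) = 58 + 2683/16275 = 946633/16275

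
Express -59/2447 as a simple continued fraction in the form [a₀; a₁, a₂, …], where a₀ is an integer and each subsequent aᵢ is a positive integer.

[-1; 1, 40, 2, 9, 3]

⌊-59/2447⌋ = -1, remainder 2388
⌊2447/2388⌋ = 1, remainder 59
⌊2388/59⌋ = 40, remainder 28
⌊59/28⌋ = 2, remainder 3
⌊28/3⌋ = 9, remainder 1
⌊3/1⌋ = 3, remainder 0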